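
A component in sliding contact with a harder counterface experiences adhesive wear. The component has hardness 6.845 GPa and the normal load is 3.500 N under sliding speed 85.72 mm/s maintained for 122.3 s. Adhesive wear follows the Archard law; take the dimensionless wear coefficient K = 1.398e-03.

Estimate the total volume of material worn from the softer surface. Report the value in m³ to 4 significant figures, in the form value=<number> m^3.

value=7.494e-12 m^3

Every step carries full precision; intermediate values are printed rounded. Rounded once at the end, at four significant digits.
Sliding speed v = 85.72 mm/s = 0.08572 m/s. Distance L = v·t = 0.08572 m/s × 122.3 s = 10.48 m.
Hardness H = 6.845 GPa = 6.845e+09 Pa.
Working in SI base units: W = 3.500 N, H = 6.845e+09 Pa, K = 1.398e-03.
Archard relation: V = K·W·L/H = 1.398e-03 · 3.500 · 10.48 / 6.845e+09 = 7.494e-12 m³.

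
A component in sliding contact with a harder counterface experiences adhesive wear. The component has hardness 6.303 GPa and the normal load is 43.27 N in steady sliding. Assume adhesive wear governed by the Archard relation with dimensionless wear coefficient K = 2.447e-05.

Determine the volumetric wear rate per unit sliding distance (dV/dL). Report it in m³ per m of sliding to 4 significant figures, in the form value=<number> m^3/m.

Displayed values are rounded; every step holds full float precision. Rounded once at the end: four significant digits.
Hardness H = 6.303 GPa = 6.303e+09 Pa.
Expressed in SI base units: W = 43.27 N, H = 6.303e+09 Pa, K = 2.447e-05.
The wear rate dV/dL = K·W/H (no L dependence): 2.447e-05 · 43.27 / 6.303e+09 = 1.680e-13 m³/m.

value=1.680e-13 m^3/m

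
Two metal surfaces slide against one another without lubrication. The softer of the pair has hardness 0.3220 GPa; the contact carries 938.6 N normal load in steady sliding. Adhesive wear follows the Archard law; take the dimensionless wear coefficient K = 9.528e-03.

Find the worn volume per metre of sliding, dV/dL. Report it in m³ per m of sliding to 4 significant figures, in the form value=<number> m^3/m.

value=2.777e-08 m^3/m

Every step keeps full float precision; intermediates appear rounded; one final rounding: four significant figures.
Hardness H = 0.3220 GPa = 3.220e+08 Pa.
Collected in SI base units: W = 938.6 N, H = 3.220e+08 Pa, K = 9.528e-03.
Wear rate dV/dL = K·W/H: 9.528e-03 · 938.6 / 3.220e+08 = 2.777e-08 m³/m.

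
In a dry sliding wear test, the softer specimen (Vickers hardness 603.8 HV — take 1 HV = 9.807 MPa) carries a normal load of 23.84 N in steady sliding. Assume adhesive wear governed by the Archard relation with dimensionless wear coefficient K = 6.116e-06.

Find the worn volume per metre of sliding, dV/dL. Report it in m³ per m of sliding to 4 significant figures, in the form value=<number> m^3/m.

The computation holds full float precision; intermediates appear rounded, and a single final rounding, at 4 significant figures.
Convert: Hardness H = 603.8 HV × 9.807 MPa/HV = 5921 MPa = 5.921e+09 Pa.
In SI base units: W = 23.84 N, H = 5.921e+09 Pa, K = 6.116e-06.
The wear rate dV/dL = K·W/H — distance-free: 6.116e-06 · 23.84 / 5.921e+09 = 2.462e-14 m³/m.

value=2.462e-14 m^3/m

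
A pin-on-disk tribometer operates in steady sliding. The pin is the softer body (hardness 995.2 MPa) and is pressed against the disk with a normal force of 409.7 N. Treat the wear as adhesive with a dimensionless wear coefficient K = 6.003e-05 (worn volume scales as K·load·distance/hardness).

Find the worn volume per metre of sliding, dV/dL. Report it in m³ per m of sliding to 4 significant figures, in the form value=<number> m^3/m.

value=2.471e-11 m^3/m

The intermediates are displayed rounded — all working math keeps full float precision — a single final rounding, at four significant digits.
Convert: Hardness H = 995.2 MPa = 9.952e+08 Pa.
In SI base units, W = 409.7 N, H = 9.952e+08 Pa, K = 6.003e-05.
Wear rate dV/dL = K·W/H, per unit distance: 6.003e-05 · 409.7 / 9.952e+08 = 2.471e-11 m³/m.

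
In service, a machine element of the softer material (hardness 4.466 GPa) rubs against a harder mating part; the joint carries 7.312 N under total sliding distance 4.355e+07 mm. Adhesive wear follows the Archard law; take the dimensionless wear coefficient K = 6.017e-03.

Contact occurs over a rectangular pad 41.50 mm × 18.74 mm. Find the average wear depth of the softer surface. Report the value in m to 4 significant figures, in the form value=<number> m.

value=5.517e-04 m

Intermediate values are printed rounded, and every step maintains full precision. Rounded just once to 4 significant figures.
Convert: Path length L = 4.355e+07 mm = 4.355e+04 m.
Convert: Hardness H = 4.466 GPa = 4.466e+09 Pa.
Convert: Pad sides 41.50 mm × 18.74 mm = 0.04150 m × 0.01874 m. Contact area A = 0.04150 m × 0.01874 m = 7.777e-04 m².
In SI base units, W = 7.312 N, H = 4.466e+09 Pa, K = 6.017e-03.
Archard volume V = K·W·L/H = 6.017e-03 · 7.312 · 4.355e+04 / 4.466e+09 = 4.290e-07 m³.
Mean depth h = V/A = 4.290e-07 / 7.777e-04 = 5.517e-04 m.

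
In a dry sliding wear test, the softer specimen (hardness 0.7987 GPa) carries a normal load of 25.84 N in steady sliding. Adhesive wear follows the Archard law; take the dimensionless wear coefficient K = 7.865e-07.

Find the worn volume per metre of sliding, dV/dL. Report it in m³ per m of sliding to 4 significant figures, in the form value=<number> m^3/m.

value=2.545e-14 m^3/m

Intermediate values are displayed rounded, and each operation holds exact precision, and one last rounding: four significant digits.
Hardness H = 0.7987 GPa = 7.987e+08 Pa.
SI base units throughout: W = 25.84 N, H = 7.987e+08 Pa, K = 7.865e-07.
Rate of wear dV/dL = K·W/H, so: 7.865e-07 · 25.84 / 7.987e+08 = 2.545e-14 m³/m.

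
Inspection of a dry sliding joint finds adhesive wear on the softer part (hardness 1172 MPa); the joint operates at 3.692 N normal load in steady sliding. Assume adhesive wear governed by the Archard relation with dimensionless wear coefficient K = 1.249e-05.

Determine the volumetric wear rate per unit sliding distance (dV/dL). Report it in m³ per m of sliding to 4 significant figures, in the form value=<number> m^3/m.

value=3.935e-14 m^3/m

The computation runs at full float precision; shown intermediates are rounded. Rounded once at the end, at four significant figures.
Convert: Hardness H = 1172 MPa = 1.172e+09 Pa.
Collected in SI base units: W = 3.692 N, H = 1.172e+09 Pa, K = 1.249e-05.
Rate of wear dV/dL = K·W/H (no L dependence): 1.249e-05 · 3.692 / 1.172e+09 = 3.935e-14 m³/m.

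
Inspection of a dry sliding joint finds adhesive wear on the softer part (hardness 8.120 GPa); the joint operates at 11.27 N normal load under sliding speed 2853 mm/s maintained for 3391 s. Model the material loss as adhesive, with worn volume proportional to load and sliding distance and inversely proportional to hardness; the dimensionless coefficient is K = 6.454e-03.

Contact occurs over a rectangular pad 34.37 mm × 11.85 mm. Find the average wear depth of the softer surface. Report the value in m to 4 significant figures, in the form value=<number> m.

value=2.128e-04 m

Every step carries full precision; the intermediates are displayed rounded — one final rounding to 4 significant figures.
Convert: Sliding speed v = 2853 mm/s = 2.853 m/s. Sliding distance L = v·t = 2.853 m/s × 3391 s = 9675 m.
Convert: Hardness H = 8.120 GPa = 8.120e+09 Pa.
Convert: Pad sides 34.37 mm × 11.85 mm = 0.03437 m × 0.01185 m. Contact area A = 0.03437 m × 0.01185 m = 4.073e-04 m².
Expressed in SI base units: W = 11.27 N, H = 8.120e+09 Pa, K = 6.454e-03.
Worn volume V = K·W·L/H = 6.454e-03 · 11.27 · 9675 / 8.120e+09 = 8.666e-08 m³.
Mean depth h = V/A = 8.666e-08 / 4.073e-04 = 2.128e-04 m.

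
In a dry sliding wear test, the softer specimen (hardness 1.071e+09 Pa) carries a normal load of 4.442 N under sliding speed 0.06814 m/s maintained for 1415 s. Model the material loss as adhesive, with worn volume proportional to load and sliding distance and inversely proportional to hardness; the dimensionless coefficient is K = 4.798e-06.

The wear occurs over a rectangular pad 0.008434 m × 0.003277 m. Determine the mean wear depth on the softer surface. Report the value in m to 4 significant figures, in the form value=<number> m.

The computation runs at full float precision; the intermediates are displayed rounded. Rounded just once, at four significant digits.
Convert: Distance covered L = v·t = 0.06814 m/s × 1415 s = 96.42 m.
Convert: Contact area A = 0.008434 m × 0.003277 m = 2.764e-05 m².
As SI base values: W = 4.442 N, H = 1.071e+09 Pa, K = 4.798e-06.
The Archard volume V = K·W·L/H = 4.798e-06 · 4.442 · 96.42 / 1.071e+09 = 1.919e-12 m³.
Mean depth h = V/A = 1.919e-12 / 2.764e-05 = 6.942e-08 m.

value=6.942e-08 m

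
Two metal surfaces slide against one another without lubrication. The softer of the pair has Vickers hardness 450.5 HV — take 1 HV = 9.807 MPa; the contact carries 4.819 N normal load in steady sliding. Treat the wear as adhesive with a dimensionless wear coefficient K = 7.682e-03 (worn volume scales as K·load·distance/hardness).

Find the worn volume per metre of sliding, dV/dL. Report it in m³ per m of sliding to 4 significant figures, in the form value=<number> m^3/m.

value=8.379e-12 m^3/m

The algebra carries full float precision — displayed values are rounded, and a lone final rounding to four significant digits.
Hardness H = 450.5 HV × 9.807 MPa/HV = 4418 MPa = 4.418e+09 Pa.
In SI base units, W = 4.819 N, H = 4.418e+09 Pa, K = 7.682e-03.
Sliding wear rate dV/dL = K·W/H, so: 7.682e-03 · 4.819 / 4.418e+09 = 8.379e-12 m³/m.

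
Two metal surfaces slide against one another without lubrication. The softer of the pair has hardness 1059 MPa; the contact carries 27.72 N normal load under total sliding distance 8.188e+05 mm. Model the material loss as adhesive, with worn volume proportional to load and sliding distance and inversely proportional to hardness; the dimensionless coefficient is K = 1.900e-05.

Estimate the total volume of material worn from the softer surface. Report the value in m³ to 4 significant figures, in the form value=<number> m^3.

The computation holds exact precision; displayed values are rounded — a single final rounding to 4 significant digits.
Distance L = 8.188e+05 mm = 818.8 m.
Hardness H = 1059 MPa = 1.059e+09 Pa.
Working in SI base units: W = 27.72 N, H = 1.059e+09 Pa, K = 1.900e-05.
Wear volume V = K·W·L/H = 1.900e-05 · 27.72 · 818.8 / 1.059e+09 = 4.072e-10 m³.

value=4.072e-10 m^3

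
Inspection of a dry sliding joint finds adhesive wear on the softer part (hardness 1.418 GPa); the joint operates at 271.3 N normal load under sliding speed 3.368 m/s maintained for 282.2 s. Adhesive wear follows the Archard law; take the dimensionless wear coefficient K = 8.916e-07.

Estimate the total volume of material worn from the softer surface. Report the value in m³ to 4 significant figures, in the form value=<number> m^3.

Intermediates appear rounded. Each operation maintains exact precision; a lone final rounding: 4 significant digits.
Convert: The distance L = v·t = 3.368 m/s × 282.2 s = 950.4 m.
Convert: Hardness H = 1.418 GPa = 1.418e+09 Pa.
Restated in SI base units: W = 271.3 N, H = 1.418e+09 Pa, K = 8.916e-07.
Volume removed: V = K·W·L/H = 8.916e-07 · 271.3 · 950.4 / 1.418e+09 = 1.621e-10 m³.

value=1.621e-10 m^3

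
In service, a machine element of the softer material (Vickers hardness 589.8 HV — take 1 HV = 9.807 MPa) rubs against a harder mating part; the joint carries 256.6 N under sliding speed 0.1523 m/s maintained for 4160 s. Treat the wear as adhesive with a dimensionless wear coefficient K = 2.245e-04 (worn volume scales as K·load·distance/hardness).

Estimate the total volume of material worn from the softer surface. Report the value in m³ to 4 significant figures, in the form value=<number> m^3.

value=6.310e-09 m^3

All arithmetic runs at full float precision. Intermediates are shown rounded. Rounded once at the end: four significant digits.
Total distance L = v·t = 0.1523 m/s × 4160 s = 633.6 m.
Hardness H = 589.8 HV × 9.807 MPa/HV = 5784 MPa = 5.784e+09 Pa.
Restated in SI base units: W = 256.6 N, H = 5.784e+09 Pa, K = 2.245e-04.
Worn volume V = K·W·L/H = 2.245e-04 · 256.6 · 633.6 / 5.784e+09 = 6.310e-09 m³.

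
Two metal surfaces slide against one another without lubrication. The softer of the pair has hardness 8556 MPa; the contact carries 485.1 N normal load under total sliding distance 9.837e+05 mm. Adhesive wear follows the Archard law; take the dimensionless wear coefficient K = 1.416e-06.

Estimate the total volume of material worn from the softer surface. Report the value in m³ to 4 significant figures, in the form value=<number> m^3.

Each operation carries exact precision — the intermediates are shown rounded — rounded just once to four significant figures.
Convert: Sliding distance L = 9.837e+05 mm = 983.7 m.
Convert: Hardness H = 8556 MPa = 8.556e+09 Pa.
Working in SI base units: W = 485.1 N, H = 8.556e+09 Pa, K = 1.416e-06.
The Archard volume V = K·W·L/H = 1.416e-06 · 485.1 · 983.7 / 8.556e+09 = 7.897e-11 m³.

value=7.897e-11 m^3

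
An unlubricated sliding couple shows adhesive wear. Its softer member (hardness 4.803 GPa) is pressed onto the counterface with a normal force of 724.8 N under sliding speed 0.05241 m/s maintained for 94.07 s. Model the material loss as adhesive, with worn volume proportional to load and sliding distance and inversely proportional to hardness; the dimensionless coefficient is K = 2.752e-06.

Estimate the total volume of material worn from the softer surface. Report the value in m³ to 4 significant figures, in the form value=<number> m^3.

value=2.047e-12 m^3

The algebra maintains full float precision. Shown intermediates are rounded — a lone final rounding to 4 significant digits.
Distance covered L = v·t = 0.05241 m/s × 94.07 s = 4.930 m.
Hardness H = 4.803 GPa = 4.803e+09 Pa.
SI base units throughout: W = 724.8 N, H = 4.803e+09 Pa, K = 2.752e-06.
Apply Archard: V = K·W·L/H = 2.752e-06 · 724.8 · 4.930 / 4.803e+09 = 2.047e-12 m³.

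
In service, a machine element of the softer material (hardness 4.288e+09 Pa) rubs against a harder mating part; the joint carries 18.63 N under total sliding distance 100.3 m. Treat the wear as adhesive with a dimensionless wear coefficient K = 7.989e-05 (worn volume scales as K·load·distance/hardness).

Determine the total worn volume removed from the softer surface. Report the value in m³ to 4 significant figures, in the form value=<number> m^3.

value=3.481e-11 m^3

The intermediates are printed rounded; all arithmetic maintains full float precision; one last rounding to four significant figures.
In SI base units, W = 18.63 N, H = 4.288e+09 Pa, K = 7.989e-05.
Archard volume V = K·W·L/H = 7.989e-05 · 18.63 · 100.3 / 4.288e+09 = 3.481e-11 m³.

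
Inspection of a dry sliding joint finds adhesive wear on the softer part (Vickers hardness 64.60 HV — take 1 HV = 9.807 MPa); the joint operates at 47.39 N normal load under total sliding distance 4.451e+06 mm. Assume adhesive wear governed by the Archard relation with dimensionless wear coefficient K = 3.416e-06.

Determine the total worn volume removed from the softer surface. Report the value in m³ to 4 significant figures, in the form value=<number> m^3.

value=1.137e-09 m^3

All arithmetic holds exact precision, and the intermediates are shown rounded — rounded once at the end to four significant figures.
Convert: Path length L = 4.451e+06 mm = 4451 m.
Convert: Hardness H = 64.60 HV × 9.807 MPa/HV = 633.5 MPa = 6.335e+08 Pa.
In SI base units: W = 47.39 N, H = 6.335e+08 Pa, K = 3.416e-06.
Worn volume V = K·W·L/H = 3.416e-06 · 47.39 · 4451 / 6.335e+08 = 1.137e-09 m³.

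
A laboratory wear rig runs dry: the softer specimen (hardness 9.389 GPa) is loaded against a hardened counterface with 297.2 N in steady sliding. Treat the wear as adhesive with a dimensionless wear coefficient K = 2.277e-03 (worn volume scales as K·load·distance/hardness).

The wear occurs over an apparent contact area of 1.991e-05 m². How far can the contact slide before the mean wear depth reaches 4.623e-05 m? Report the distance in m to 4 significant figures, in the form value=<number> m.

The algebra holds full float precision. Intermediate values appear rounded. Rounded just once: four significant digits.
Hardness H = 9.389 GPa = 9.389e+09 Pa.
Collected in SI base units: W = 297.2 N, H = 9.389e+09 Pa, K = 2.277e-03.
Limit volume V_lim = h_lim·A = 4.623e-05 · 1.991e-05 = 9.204e-10 m³.
Sliding life L = V_lim·H/(K·W) = 9.204e-10 · 9.389e+09 / (2.277e-03 · 297.2) = 12.77 m.

value=12.77 m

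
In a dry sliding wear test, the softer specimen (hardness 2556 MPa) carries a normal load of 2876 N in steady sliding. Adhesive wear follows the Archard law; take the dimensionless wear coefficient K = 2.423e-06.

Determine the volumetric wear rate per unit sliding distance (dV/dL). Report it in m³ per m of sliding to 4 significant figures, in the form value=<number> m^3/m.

value=2.726e-12 m^3/m

Every step holds full precision; intermediate values are shown rounded, and a single final rounding, at four significant digits.
Convert: Hardness H = 2556 MPa = 2.556e+09 Pa.
In SI base units: W = 2876 N, H = 2.556e+09 Pa, K = 2.423e-06.
Rate of wear dV/dL = K·W/H, per unit distance: 2.423e-06 · 2876 / 2.556e+09 = 2.726e-12 m³/m.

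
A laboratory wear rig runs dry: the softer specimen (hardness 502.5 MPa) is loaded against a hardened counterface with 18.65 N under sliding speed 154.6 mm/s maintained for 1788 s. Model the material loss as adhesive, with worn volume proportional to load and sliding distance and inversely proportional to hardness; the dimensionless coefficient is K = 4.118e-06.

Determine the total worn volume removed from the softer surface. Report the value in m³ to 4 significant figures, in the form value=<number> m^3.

All working math maintains full precision — quoted intermediates are rounded, and a single final rounding to four significant digits.
Sliding speed v = 154.6 mm/s = 0.1546 m/s. Sliding distance L = v·t = 0.1546 m/s × 1788 s = 276.4 m.
Hardness H = 502.5 MPa = 5.025e+08 Pa.
Expressed in SI base units: W = 18.65 N, H = 5.025e+08 Pa, K = 4.118e-06.
Wear volume V = K·W·L/H = 4.118e-06 · 18.65 · 276.4 / 5.025e+08 = 4.225e-11 m³.

value=4.225e-11 m^3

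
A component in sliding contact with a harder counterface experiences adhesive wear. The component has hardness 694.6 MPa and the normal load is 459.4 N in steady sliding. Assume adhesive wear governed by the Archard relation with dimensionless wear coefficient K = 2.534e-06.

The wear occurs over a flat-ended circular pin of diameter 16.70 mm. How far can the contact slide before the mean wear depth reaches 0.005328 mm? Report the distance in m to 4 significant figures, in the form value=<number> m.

The algebra runs at exact precision; intermediates are shown rounded, and rounded just once: 4 significant digits.
Hardness H = 694.6 MPa = 6.946e+08 Pa.
Pin diameter d = 16.70 mm = 0.01670 m. Contact area A = π·d²/4 = π·(0.01670 m)²/4 = 2.190e-04 m².
Depth limit h_lim = 0.005328 mm = 5.328e-06 m.
Expressed in SI base units: W = 459.4 N, H = 6.946e+08 Pa, K = 2.534e-06.
Volume at the limit: V_lim = h_lim·A = 5.328e-06 · 2.190e-04 = 1.167e-09 m³.
Life L = V_lim·H/(K·W) = 1.167e-09 · 6.946e+08 / (2.534e-06 · 459.4) = 696.3 m.

value=696.3 m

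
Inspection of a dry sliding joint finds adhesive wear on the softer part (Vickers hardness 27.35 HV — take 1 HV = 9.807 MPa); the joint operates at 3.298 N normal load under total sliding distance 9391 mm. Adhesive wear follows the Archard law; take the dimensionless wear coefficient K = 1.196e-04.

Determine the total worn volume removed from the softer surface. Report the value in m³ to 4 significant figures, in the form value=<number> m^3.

value=1.381e-11 m^3

Every step maintains exact precision; intermediates are printed rounded — a single final rounding to four significant digits.
Convert: The distance L = 9391 mm = 9.391 m.
Convert: Hardness H = 27.35 HV × 9.807 MPa/HV = 268.2 MPa = 2.682e+08 Pa.
Restated in SI base units: W = 3.298 N, H = 2.682e+08 Pa, K = 1.196e-04.
Archard relation: V = K·W·L/H = 1.196e-04 · 3.298 · 9.391 / 2.682e+08 = 1.381e-11 m³.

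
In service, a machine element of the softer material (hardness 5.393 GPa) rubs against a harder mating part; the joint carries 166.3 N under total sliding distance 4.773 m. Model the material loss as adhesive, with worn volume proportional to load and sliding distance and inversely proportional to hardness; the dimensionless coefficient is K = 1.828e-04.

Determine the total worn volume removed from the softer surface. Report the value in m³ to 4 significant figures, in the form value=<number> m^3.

The computation carries full precision, and intermediates are shown rounded; one last rounding to four significant figures.
Hardness H = 5.393 GPa = 5.393e+09 Pa.
Expressed in SI base units: W = 166.3 N, H = 5.393e+09 Pa, K = 1.828e-04.
Apply Archard: V = K·W·L/H = 1.828e-04 · 166.3 · 4.773 / 5.393e+09 = 2.690e-11 m³.

value=2.690e-11 m^3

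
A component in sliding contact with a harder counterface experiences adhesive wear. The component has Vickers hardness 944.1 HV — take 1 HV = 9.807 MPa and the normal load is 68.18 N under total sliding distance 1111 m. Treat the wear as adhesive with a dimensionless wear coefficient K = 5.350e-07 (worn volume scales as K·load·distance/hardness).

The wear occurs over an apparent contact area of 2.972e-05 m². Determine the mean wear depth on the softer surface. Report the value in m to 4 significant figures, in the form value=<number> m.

The computation carries exact precision. Displayed values are rounded, and a single final rounding to 4 significant figures.
Convert: Hardness H = 944.1 HV × 9.807 MPa/HV = 9259 MPa = 9.259e+09 Pa.
In SI base units, W = 68.18 N, H = 9.259e+09 Pa, K = 5.350e-07.
Worn volume V = K·W·L/H = 5.350e-07 · 68.18 · 1111 / 9.259e+09 = 4.377e-12 m³.
Depth of wear h = V/A = 4.377e-12 / 2.972e-05 = 1.473e-07 m.

value=1.473e-07 m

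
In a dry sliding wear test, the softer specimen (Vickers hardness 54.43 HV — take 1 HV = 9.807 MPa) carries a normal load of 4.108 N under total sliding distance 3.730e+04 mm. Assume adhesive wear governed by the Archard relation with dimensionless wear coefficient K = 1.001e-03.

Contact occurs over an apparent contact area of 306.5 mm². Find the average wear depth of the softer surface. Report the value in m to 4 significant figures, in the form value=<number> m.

value=9.375e-07 m

All arithmetic holds exact precision — intermediate values are shown rounded, and rounded once at the end: four significant figures.
Convert: Path length L = 3.730e+04 mm = 37.30 m.
Convert: Hardness H = 54.43 HV × 9.807 MPa/HV = 533.8 MPa = 5.338e+08 Pa.
Convert: Contact area A = 306.5 mm² = 3.065e-04 m².
In SI base units: W = 4.108 N, H = 5.338e+08 Pa, K = 1.001e-03.
Worn volume V = K·W·L/H = 1.001e-03 · 4.108 · 37.30 / 5.338e+08 = 2.873e-10 m³.
Depth of wear h = V/A = 2.873e-10 / 3.065e-04 = 9.375e-07 m.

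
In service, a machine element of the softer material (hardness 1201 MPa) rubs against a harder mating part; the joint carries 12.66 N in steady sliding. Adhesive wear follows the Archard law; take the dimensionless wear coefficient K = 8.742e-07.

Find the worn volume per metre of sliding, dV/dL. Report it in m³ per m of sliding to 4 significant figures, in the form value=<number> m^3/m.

All arithmetic runs at exact precision, and intermediate values are shown rounded; one final rounding, at 4 significant figures.
Convert: Hardness H = 1201 MPa = 1.201e+09 Pa.
In SI base units: W = 12.66 N, H = 1.201e+09 Pa, K = 8.742e-07.
Sliding wear rate dV/dL = K·W/H (no L dependence): 8.742e-07 · 12.66 / 1.201e+09 = 9.215e-15 m³/m.

value=9.215e-15 m^3/m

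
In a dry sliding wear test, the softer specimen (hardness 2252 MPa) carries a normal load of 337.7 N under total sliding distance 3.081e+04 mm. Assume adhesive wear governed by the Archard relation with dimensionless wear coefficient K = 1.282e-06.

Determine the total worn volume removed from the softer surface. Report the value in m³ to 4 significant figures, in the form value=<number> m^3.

The intermediates appear rounded, and each operation runs at full float precision — a lone final rounding: 4 significant digits.
Convert: Distance L = 3.081e+04 mm = 30.81 m.
Convert: Hardness H = 2252 MPa = 2.252e+09 Pa.
Working in SI base units: W = 337.7 N, H = 2.252e+09 Pa, K = 1.282e-06.
Archard volume V = K·W·L/H = 1.282e-06 · 337.7 · 30.81 / 2.252e+09 = 5.923e-12 m³.

value=5.923e-12 m^3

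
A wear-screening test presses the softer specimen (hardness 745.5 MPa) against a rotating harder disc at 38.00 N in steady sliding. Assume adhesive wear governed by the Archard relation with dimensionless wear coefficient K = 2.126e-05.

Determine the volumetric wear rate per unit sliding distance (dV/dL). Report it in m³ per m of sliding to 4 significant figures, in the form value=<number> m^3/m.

value=1.084e-12 m^3/m

All arithmetic runs at full float precision, and intermediates appear rounded. Rounded just once: four significant figures.
Hardness H = 745.5 MPa = 7.455e+08 Pa.
In SI base units, W = 38.00 N, H = 7.455e+08 Pa, K = 2.126e-05.
Volumetric rate dV/dL = K·W/H — distance-free: 2.126e-05 · 38.00 / 7.455e+08 = 1.084e-12 m³/m.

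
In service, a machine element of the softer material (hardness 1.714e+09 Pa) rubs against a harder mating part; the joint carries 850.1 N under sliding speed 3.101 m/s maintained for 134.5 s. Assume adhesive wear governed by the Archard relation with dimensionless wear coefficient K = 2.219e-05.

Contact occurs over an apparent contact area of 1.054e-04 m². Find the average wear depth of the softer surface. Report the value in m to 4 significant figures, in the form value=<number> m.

Every step maintains full float precision; intermediate values are displayed rounded. Rounded just once: four significant figures.
Convert: Distance covered L = v·t = 3.101 m/s × 134.5 s = 417.1 m.
In SI base units, W = 850.1 N, H = 1.714e+09 Pa, K = 2.219e-05.
The Archard volume V = K·W·L/H = 2.219e-05 · 850.1 · 417.1 / 1.714e+09 = 4.590e-09 m³.
Mean wear depth h = V/A = 4.590e-09 / 1.054e-04 = 4.355e-05 m.

value=4.355e-05 m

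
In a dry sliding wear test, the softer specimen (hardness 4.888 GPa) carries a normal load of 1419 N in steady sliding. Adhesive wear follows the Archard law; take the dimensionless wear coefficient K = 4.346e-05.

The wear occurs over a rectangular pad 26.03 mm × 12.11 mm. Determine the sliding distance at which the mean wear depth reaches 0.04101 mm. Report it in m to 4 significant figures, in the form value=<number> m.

Shown intermediates are rounded; all arithmetic runs at exact precision; a lone final rounding: 4 significant figures.
Convert: Hardness H = 4.888 GPa = 4.888e+09 Pa.
Convert: Pad sides 26.03 mm × 12.11 mm = 0.02603 m × 0.01211 m. Contact area A = 0.02603 m × 0.01211 m = 3.152e-04 m².
Convert: Depth limit h_lim = 0.04101 mm = 4.101e-05 m.
Working in SI base units: W = 1419 N, H = 4.888e+09 Pa, K = 4.346e-05.
Limit volume V_lim = h_lim·A = 4.101e-05 · 3.152e-04 = 1.293e-08 m³.
So the life L = V_lim·H/(K·W) = 1.293e-08 · 4.888e+09 / (4.346e-05 · 1419) = 1025 m.

value=1025 m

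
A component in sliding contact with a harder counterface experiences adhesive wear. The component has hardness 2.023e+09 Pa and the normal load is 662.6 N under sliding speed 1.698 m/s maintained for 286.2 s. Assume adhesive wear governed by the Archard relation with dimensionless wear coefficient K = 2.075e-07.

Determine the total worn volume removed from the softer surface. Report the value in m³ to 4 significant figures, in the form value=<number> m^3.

Each operation carries full float precision — intermediates are displayed rounded. Rounded once at the end to 4 significant digits.
Convert: Distance covered L = v·t = 1.698 m/s × 286.2 s = 486.0 m.
In SI base units, W = 662.6 N, H = 2.023e+09 Pa, K = 2.075e-07.
Worn volume V = K·W·L/H = 2.075e-07 · 662.6 · 486.0 / 2.023e+09 = 3.303e-11 m³.

value=3.303e-11 m^3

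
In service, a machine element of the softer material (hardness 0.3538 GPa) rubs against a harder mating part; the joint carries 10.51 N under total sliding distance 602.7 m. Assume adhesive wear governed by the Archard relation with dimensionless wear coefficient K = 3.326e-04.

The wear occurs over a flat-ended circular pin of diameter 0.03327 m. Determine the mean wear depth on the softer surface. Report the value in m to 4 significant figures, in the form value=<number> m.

Every step keeps exact precision, and intermediate values are shown rounded — a single final rounding to four significant digits.
Convert: Hardness H = 0.3538 GPa = 3.538e+08 Pa.
Convert: Contact area A = π·d²/4 = π·(0.03327 m)²/4 = 8.694e-04 m².
In SI base units: W = 10.51 N, H = 3.538e+08 Pa, K = 3.326e-04.
By Archard's law, V = K·W·L/H = 3.326e-04 · 10.51 · 602.7 / 3.538e+08 = 5.955e-09 m³.
Average depth h = V/A = 5.955e-09 / 8.694e-04 = 6.850e-06 m.

value=6.850e-06 m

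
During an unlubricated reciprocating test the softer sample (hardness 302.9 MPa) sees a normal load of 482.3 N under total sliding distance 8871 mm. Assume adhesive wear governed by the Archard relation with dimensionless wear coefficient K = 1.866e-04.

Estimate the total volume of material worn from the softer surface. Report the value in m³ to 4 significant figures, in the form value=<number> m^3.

All working math holds full precision, and intermediate values are displayed rounded; a lone final rounding, at 4 significant digits.
Convert: The distance L = 8871 mm = 8.871 m.
Convert: Hardness H = 302.9 MPa = 3.029e+08 Pa.
Restated in SI base units: W = 482.3 N, H = 3.029e+08 Pa, K = 1.866e-04.
The Archard volume V = K·W·L/H = 1.866e-04 · 482.3 · 8.871 / 3.029e+08 = 2.636e-09 m³.

value=2.636e-09 m^3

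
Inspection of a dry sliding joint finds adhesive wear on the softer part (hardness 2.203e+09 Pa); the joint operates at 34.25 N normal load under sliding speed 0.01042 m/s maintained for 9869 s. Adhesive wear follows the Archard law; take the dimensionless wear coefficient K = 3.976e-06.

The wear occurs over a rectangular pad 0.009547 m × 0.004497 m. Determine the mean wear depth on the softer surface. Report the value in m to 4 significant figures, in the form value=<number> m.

The computation holds exact precision; intermediate values are shown rounded; a lone final rounding, at 4 significant digits.
Path length L = v·t = 0.01042 m/s × 9869 s = 102.8 m.
Contact area A = 0.009547 m × 0.004497 m = 4.293e-05 m².
In SI base units: W = 34.25 N, H = 2.203e+09 Pa, K = 3.976e-06.
Worn volume V = K·W·L/H = 3.976e-06 · 34.25 · 102.8 / 2.203e+09 = 6.357e-12 m³.
Average depth h = V/A = 6.357e-12 / 4.293e-05 = 1.481e-07 m.

value=1.481e-07 m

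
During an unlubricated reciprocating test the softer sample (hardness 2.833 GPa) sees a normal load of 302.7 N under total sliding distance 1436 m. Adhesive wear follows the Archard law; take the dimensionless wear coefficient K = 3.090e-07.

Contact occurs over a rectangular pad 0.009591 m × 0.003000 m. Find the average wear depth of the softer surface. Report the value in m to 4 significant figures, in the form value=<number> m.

value=1.648e-06 m

The intermediates are displayed rounded, and every step holds exact precision, and rounded once at the end, at four significant figures.
Convert: Hardness H = 2.833 GPa = 2.833e+09 Pa.
Convert: Contact area A = 0.009591 m × 0.003000 m = 2.877e-05 m².
Expressed in SI base units: W = 302.7 N, H = 2.833e+09 Pa, K = 3.090e-07.
Wear volume V = K·W·L/H = 3.090e-07 · 302.7 · 1436 / 2.833e+09 = 4.741e-11 m³.
Wear depth h = V/A = 4.741e-11 / 2.877e-05 = 1.648e-06 m.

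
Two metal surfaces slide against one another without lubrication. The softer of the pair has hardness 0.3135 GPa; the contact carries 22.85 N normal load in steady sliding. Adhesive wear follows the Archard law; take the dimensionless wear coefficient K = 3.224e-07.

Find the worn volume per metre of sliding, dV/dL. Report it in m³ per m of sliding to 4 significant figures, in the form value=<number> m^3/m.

value=2.350e-14 m^3/m

The algebra holds full precision — displayed values are rounded; a single final rounding, at four significant figures.
Convert: Hardness H = 0.3135 GPa = 3.135e+08 Pa.
As SI base values: W = 22.85 N, H = 3.135e+08 Pa, K = 3.224e-07.
The wear rate dV/dL = K·W/H, per unit distance: 3.224e-07 · 22.85 / 3.135e+08 = 2.350e-14 m³/m.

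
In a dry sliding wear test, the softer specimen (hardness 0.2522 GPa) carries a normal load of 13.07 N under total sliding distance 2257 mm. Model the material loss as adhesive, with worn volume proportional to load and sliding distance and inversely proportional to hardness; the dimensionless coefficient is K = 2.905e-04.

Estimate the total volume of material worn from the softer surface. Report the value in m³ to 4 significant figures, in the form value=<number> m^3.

value=3.398e-11 m^3

The algebra carries full precision. Intermediates are shown rounded, and rounded just once, at 4 significant figures.
Convert: Sliding distance L = 2257 mm = 2.257 m.
Convert: Hardness H = 0.2522 GPa = 2.522e+08 Pa.
Collected in SI base units: W = 13.07 N, H = 2.522e+08 Pa, K = 2.905e-04.
Volume removed: V = K·W·L/H = 2.905e-04 · 13.07 · 2.257 / 2.522e+08 = 3.398e-11 m³.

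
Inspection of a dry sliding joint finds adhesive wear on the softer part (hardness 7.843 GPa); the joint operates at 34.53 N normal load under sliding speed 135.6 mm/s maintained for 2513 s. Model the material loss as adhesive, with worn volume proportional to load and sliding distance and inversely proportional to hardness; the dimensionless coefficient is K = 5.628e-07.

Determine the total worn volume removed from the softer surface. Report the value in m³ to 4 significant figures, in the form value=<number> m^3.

Intermediate values are printed rounded; the computation keeps full float precision — rounded just once to four significant figures.
Convert: Sliding speed v = 135.6 mm/s = 0.1356 m/s. Sliding distance L = v·t = 0.1356 m/s × 2513 s = 340.8 m.
Convert: Hardness H = 7.843 GPa = 7.843e+09 Pa.
In SI base units, W = 34.53 N, H = 7.843e+09 Pa, K = 5.628e-07.
Apply Archard: V = K·W·L/H = 5.628e-07 · 34.53 · 340.8 / 7.843e+09 = 8.443e-13 m³.

value=8.443e-13 m^3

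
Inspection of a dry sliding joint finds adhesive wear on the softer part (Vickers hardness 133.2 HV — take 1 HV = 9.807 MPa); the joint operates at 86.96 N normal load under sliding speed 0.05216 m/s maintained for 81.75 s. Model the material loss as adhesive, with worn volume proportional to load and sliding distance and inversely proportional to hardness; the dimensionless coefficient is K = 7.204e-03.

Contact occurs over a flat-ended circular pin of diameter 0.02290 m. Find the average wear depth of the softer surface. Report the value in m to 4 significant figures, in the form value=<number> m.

value=4.965e-06 m

All arithmetic holds exact precision; quoted intermediates are rounded; a single final rounding: 4 significant digits.
Convert: Distance covered L = v·t = 0.05216 m/s × 81.75 s = 4.264 m.
Convert: Hardness H = 133.2 HV × 9.807 MPa/HV = 1306 MPa = 1.306e+09 Pa.
Convert: Contact area A = π·d²/4 = π·(0.02290 m)²/4 = 4.119e-04 m².
Restated in SI base units: W = 86.96 N, H = 1.306e+09 Pa, K = 7.204e-03.
Archard relation: V = K·W·L/H = 7.204e-03 · 86.96 · 4.264 / 1.306e+09 = 2.045e-09 m³.
Depth h = V/A = 2.045e-09 / 4.119e-04 = 4.965e-06 m.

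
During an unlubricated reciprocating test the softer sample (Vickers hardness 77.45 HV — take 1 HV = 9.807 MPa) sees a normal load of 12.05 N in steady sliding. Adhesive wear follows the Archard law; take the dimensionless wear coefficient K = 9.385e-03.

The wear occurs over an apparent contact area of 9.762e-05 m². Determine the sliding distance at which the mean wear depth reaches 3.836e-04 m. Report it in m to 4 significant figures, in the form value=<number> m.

value=251.5 m

Intermediates are shown rounded. Every step runs at full float precision; one final rounding: 4 significant figures.
Hardness H = 77.45 HV × 9.807 MPa/HV = 759.6 MPa = 7.596e+08 Pa.
Working in SI base units: W = 12.05 N, H = 7.596e+08 Pa, K = 9.385e-03.
At the depth limit, V_lim = h_lim·A = 3.836e-04 · 9.762e-05 = 3.745e-08 m³.
Inverting, life L = V_lim·H/(K·W) = 3.745e-08 · 7.596e+08 / (9.385e-03 · 12.05) = 251.5 m.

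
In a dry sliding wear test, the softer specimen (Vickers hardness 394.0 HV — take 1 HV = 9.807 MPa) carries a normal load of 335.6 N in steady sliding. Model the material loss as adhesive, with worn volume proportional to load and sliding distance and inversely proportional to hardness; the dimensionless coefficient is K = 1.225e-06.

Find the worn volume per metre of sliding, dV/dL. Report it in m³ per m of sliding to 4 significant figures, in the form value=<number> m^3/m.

The computation carries full precision — intermediate values appear rounded — rounded just once: 4 significant digits.
Convert: Hardness H = 394.0 HV × 9.807 MPa/HV = 3864 MPa = 3.864e+09 Pa.
Collected in SI base units: W = 335.6 N, H = 3.864e+09 Pa, K = 1.225e-06.
Rate of wear dV/dL = K·W/H, per unit distance: 1.225e-06 · 335.6 / 3.864e+09 = 1.064e-13 m³/m.

value=1.064e-13 m^3/m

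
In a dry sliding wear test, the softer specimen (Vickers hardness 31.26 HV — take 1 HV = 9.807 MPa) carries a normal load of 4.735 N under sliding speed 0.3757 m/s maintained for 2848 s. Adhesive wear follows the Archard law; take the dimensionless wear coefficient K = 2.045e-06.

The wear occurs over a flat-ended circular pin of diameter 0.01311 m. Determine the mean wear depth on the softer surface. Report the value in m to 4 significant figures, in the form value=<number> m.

value=2.504e-07 m

The intermediates appear rounded, and the computation carries full float precision — a single final rounding, at four significant digits.
The distance L = v·t = 0.3757 m/s × 2848 s = 1070 m.
Hardness H = 31.26 HV × 9.807 MPa/HV = 306.6 MPa = 3.066e+08 Pa.
Contact area A = π·d²/4 = π·(0.01311 m)²/4 = 1.350e-04 m².
As SI base values: W = 4.735 N, H = 3.066e+08 Pa, K = 2.045e-06.
By Archard's law, V = K·W·L/H = 2.045e-06 · 4.735 · 1070 / 3.066e+08 = 3.380e-11 m³.
Depth h = V/A = 3.380e-11 / 1.350e-04 = 2.504e-07 m.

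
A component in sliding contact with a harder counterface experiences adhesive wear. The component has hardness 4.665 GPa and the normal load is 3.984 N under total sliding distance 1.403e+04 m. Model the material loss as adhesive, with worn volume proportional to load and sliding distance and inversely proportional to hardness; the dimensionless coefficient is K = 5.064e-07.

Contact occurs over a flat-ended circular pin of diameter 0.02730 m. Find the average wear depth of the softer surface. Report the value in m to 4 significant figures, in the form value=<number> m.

The computation carries full float precision; quoted intermediates are rounded; one final rounding: four significant figures.
Hardness H = 4.665 GPa = 4.665e+09 Pa.
Contact area A = π·d²/4 = π·(0.02730 m)²/4 = 5.853e-04 m².
Working in SI base units: W = 3.984 N, H = 4.665e+09 Pa, K = 5.064e-07.
Apply Archard: V = K·W·L/H = 5.064e-07 · 3.984 · 1.403e+04 / 4.665e+09 = 6.068e-12 m³.
Depth of wear h = V/A = 6.068e-12 / 5.853e-04 = 1.037e-08 m.

value=1.037e-08 m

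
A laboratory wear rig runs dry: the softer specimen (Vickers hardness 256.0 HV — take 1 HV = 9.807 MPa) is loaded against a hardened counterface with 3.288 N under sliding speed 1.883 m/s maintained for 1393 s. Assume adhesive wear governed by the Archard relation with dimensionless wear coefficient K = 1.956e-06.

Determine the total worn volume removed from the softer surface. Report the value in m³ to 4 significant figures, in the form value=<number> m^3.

value=6.719e-12 m^3

The intermediates appear rounded, and each operation maintains full precision, and rounded once at the end: 4 significant digits.
Convert: The distance L = v·t = 1.883 m/s × 1393 s = 2623 m.
Convert: Hardness H = 256.0 HV × 9.807 MPa/HV = 2511 MPa = 2.511e+09 Pa.
In SI base units: W = 3.288 N, H = 2.511e+09 Pa, K = 1.956e-06.
Archard volume V = K·W·L/H = 1.956e-06 · 3.288 · 2623 / 2.511e+09 = 6.719e-12 m³.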